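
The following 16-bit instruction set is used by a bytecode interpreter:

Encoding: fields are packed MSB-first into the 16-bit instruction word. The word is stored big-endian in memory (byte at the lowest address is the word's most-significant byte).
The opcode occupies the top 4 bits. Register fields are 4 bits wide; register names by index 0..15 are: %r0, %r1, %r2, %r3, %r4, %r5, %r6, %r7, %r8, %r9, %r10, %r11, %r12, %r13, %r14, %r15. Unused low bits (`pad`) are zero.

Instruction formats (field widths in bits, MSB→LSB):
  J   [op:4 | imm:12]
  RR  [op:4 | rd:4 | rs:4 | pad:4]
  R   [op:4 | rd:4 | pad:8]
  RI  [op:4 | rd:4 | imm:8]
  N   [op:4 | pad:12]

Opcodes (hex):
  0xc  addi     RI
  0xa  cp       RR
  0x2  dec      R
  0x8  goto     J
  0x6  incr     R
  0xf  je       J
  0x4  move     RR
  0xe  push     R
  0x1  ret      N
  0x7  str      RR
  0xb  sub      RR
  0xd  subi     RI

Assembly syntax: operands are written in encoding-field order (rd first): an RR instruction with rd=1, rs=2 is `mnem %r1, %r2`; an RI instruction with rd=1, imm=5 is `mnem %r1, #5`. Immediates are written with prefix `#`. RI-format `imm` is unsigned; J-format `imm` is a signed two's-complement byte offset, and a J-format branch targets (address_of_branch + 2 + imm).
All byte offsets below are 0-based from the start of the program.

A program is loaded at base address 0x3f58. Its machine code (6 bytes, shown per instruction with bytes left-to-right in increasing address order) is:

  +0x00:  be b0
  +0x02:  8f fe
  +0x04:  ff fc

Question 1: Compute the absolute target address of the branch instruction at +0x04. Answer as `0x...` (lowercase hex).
0x3f5a

+0x04: ff fc ⇒ word 0xfffc (big)
  op=0xfffc>>12=0xf ⇒ je (J)
  [11:0] imm=4092 (s12→-4) = #-4
  target = base 0x3f58 + off 0x04 + 2 + imm -4 = 0x3f5a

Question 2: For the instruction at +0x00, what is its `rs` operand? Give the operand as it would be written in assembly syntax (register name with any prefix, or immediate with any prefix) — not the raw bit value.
+0x00: be b0 ⇒ word 0xbeb0 (big)
  top 4b → 0xb → sub [RR]
  rd: (w>>8)&0xf=0xe → %r14
  rs: (w>>4)&0xf=0xb → %r11

%r11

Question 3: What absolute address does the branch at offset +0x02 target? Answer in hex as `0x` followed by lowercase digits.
0x3f5a

off 0x02: read 8f fe as big → 0x8ffe
  opcode bits[15:12]=0x8: goto/J
  imm@[11:0]=0xffe (s12→-2) ⇒ #-2
  target = base 0x3f58 + off 0x02 + 2 + imm -2 = 0x3f5a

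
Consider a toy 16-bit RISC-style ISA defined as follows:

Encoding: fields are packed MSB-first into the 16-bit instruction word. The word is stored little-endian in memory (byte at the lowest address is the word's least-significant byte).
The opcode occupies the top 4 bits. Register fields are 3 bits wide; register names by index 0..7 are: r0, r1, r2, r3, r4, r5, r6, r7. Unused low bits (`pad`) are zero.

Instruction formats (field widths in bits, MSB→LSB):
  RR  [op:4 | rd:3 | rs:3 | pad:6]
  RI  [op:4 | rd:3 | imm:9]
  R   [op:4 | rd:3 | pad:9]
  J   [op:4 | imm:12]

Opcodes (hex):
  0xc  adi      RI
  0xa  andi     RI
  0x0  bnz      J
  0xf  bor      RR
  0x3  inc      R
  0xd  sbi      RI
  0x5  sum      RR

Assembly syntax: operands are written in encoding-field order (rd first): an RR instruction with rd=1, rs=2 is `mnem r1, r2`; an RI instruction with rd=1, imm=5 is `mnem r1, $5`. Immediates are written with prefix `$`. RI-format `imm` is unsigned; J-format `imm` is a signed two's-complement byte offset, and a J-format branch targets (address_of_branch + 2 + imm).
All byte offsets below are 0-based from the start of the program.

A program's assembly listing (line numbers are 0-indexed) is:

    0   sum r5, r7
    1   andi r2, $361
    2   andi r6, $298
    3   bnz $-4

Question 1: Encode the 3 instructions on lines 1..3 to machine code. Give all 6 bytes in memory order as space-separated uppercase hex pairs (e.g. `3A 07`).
69 A5 2A AD FC 0F

1. andi fields op=0xa:4|rd=2:3|imm=361:9 → word a569h → 69 a5
2. andi fields op=0xa:4|rd=6:3|imm=298:9 → word ad2ah → 2a ad
3. bnz fields op=0x0:4|imm=-4:12 → word 0ffch → fc 0f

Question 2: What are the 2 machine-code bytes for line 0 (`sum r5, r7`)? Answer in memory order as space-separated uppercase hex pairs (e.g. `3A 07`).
C0 5B

line 0 (sum): pack op=0x5:4|rd=5:3|rs=7:3|pad=0:6 = 0x5bc0; little→ c0 5b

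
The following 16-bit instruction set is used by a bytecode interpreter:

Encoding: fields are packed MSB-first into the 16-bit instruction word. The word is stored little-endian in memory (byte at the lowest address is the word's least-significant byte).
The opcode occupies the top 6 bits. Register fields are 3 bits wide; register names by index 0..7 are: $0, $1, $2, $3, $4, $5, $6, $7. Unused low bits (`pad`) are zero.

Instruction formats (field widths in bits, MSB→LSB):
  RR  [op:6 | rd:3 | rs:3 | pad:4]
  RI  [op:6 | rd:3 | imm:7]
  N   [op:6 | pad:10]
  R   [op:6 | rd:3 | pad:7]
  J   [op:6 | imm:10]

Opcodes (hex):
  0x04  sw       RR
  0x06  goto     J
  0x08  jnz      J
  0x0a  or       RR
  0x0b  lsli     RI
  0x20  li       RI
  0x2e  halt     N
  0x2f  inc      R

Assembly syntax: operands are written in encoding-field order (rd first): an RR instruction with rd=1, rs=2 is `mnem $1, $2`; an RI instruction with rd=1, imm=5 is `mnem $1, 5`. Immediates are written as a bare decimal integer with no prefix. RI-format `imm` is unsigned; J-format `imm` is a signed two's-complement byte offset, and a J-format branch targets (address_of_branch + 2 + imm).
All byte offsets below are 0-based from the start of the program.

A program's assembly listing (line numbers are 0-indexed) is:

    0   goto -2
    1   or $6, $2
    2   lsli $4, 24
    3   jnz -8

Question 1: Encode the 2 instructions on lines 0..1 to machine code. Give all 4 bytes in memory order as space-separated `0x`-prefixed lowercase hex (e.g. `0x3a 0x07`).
0. goto fields op=0x6:6|imm=-2:10 → word 1bfeh → fe 1b
1. or fields op=0xa:6|rd=6:3|rs=2:3|pad=0:4 → word 2b20h → 20 2b

0xfe 0x1b 0x20 0x2b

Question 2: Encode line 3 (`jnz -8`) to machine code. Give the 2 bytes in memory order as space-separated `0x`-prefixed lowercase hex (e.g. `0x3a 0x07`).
0xf8 0x23

L3: jnz op=0x8:6|imm=-8:10 ⇒ 0x23f8 ⇒ little f8 23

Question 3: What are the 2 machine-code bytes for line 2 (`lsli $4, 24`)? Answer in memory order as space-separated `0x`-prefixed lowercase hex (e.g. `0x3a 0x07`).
line 2 (lsli): pack op=0xb:6|rd=4:3|imm=24:7 = 0x2e18; little→ 18 2e

0x18 0x2e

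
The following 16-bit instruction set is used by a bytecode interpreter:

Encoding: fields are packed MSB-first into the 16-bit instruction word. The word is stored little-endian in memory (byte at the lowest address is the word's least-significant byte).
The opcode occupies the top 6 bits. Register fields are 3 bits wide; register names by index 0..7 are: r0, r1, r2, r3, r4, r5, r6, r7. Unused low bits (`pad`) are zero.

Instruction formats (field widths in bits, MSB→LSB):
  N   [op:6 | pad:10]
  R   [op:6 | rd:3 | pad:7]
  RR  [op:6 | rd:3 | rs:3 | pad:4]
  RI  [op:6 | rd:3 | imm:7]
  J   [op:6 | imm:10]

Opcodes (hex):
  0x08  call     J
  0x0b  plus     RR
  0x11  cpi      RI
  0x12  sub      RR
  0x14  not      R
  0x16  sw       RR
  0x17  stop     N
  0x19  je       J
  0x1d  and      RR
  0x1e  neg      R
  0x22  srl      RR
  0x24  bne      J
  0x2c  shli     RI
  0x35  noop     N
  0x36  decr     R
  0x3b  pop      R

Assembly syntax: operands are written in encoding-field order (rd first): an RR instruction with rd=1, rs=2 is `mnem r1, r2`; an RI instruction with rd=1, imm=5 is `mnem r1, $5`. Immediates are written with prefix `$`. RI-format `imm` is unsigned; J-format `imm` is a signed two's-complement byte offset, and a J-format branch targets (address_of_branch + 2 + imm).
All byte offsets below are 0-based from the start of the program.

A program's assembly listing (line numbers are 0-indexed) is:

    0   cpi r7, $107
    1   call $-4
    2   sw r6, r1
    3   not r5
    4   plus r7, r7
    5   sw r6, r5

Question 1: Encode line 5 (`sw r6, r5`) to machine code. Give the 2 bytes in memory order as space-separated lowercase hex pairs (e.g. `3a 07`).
50 5b

L5: sw op=0x16:6|rd=6:3|rs=5:3|pad=0:4 ⇒ 0x5b50 ⇒ little 50 5b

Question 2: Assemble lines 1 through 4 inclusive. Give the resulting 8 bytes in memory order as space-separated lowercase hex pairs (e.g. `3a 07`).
line 1 (call): pack op=0x8:6|imm=-4:10 = 0x23fc; little→ fc 23
line 2 (sw): pack op=0x16:6|rd=6:3|rs=1:3|pad=0:4 = 0x5b10; little→ 10 5b
line 3 (not): pack op=0x14:6|rd=5:3|pad=0:7 = 0x5280; little→ 80 52
line 4 (plus): pack op=0xb:6|rd=7:3|rs=7:3|pad=0:4 = 0x2ff0; little→ f0 2f

fc 23 10 5b 80 52 f0 2f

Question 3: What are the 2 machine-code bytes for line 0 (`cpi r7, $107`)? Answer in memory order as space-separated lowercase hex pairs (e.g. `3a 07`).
eb 47

L0: cpi op=0x11:6|rd=7:3|imm=107:7 ⇒ 0x47eb ⇒ little eb 47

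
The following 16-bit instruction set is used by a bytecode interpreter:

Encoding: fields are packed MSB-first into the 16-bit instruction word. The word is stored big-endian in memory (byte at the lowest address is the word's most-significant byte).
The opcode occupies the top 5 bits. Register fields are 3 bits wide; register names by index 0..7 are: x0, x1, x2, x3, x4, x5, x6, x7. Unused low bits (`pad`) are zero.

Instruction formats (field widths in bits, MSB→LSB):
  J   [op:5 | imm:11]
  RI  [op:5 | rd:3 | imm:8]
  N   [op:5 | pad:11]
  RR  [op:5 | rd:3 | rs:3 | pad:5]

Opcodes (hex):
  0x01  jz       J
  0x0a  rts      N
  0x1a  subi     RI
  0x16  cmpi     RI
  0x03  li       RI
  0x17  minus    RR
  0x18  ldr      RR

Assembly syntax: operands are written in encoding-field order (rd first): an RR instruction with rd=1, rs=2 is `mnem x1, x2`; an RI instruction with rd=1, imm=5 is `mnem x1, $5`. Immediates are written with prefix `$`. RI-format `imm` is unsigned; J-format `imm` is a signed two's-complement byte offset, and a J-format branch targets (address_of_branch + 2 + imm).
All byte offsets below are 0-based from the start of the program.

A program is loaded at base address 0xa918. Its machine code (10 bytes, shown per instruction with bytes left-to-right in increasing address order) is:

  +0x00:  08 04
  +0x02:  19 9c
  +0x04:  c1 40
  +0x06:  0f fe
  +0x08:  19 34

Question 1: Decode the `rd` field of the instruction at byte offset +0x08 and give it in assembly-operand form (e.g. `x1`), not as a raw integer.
[08] 19 34 → 0x1934
  opcode bits[15:11]=0x3: li/RI
  rd@[10:8]=0x1 ⇒ x1
  imm@[7:0]=0x34 ⇒ $52

x1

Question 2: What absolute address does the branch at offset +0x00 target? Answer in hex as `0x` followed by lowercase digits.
off 0x00: read 08 04 as big → 0x0804
  top 5b → 0x1 → jz [J]
  imm@[10:0]=0x4 ⇒ $4
  target = base 0xa918 + off 0x00 + 2 + imm 4 = 0xa91e

0xa91e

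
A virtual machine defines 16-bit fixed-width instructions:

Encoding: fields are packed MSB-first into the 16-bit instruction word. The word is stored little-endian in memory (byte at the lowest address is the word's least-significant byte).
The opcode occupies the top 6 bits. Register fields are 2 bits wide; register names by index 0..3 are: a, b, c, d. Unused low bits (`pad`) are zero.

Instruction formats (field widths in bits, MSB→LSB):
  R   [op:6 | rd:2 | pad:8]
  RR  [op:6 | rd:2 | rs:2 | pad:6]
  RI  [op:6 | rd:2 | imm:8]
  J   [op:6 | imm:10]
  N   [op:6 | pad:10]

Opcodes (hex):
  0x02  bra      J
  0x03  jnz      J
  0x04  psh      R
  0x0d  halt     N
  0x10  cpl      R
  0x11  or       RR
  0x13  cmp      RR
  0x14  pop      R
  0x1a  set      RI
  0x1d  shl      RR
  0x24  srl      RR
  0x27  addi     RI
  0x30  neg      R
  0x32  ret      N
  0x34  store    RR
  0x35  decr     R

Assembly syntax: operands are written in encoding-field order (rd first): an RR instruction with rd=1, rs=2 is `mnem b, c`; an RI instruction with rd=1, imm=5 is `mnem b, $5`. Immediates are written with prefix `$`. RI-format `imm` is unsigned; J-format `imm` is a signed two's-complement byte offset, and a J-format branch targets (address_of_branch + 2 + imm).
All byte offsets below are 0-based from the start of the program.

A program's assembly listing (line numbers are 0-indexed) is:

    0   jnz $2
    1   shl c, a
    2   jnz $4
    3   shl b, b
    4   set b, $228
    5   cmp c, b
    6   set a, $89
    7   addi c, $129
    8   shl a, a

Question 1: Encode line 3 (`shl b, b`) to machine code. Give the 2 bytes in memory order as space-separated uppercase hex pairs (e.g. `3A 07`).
40 75

3. shl fields op=0x1d:6|rd=1:2|rs=1:2|pad=0:6 → word 7540h → 40 75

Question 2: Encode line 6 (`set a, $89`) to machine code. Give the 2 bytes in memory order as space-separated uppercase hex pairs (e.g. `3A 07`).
59 68

6. set fields op=0x1a:6|rd=0:2|imm=89:8 → word 6859h → 59 68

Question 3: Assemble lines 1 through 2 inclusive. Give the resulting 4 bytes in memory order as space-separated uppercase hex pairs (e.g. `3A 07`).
00 76 04 0C

L1: shl op=0x1d:6|rd=2:2|rs=0:2|pad=0:6 ⇒ 0x7600 ⇒ little 00 76
L2: jnz op=0x3:6|imm=4:10 ⇒ 0x0c04 ⇒ little 04 0c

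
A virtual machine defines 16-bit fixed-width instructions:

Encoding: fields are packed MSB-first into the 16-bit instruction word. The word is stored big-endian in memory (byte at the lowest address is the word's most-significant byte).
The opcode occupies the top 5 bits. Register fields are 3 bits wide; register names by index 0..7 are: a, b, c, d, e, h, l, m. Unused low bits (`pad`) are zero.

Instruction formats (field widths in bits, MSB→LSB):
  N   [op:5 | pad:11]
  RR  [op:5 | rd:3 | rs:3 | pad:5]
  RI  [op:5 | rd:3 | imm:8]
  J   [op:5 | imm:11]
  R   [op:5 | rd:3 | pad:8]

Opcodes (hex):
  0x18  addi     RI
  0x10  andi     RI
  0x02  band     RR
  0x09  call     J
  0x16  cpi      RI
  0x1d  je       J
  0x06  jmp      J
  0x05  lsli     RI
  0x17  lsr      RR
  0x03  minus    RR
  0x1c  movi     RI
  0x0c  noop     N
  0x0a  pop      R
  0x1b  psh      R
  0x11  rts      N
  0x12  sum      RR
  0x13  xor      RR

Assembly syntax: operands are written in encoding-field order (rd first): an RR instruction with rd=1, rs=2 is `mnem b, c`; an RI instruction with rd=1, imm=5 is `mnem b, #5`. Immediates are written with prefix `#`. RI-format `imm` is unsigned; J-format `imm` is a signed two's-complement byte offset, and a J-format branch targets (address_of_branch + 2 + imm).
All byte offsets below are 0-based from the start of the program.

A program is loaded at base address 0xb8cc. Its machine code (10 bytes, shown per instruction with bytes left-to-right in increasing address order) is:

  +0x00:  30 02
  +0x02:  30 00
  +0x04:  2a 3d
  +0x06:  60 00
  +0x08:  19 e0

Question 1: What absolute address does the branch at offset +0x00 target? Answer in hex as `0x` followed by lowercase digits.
off 0x00: read 30 02 as big → 0x3002
  top 5b → 0x6 → jmp [J]
  imm: (w>>0)&0x7ff=0x2 → #2
  target = base 0xb8cc + off 0x00 + 2 + imm 2 = 0xb8d0

0xb8d0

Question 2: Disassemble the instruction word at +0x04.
lsli c, #61

+0x04: 2a 3d ⇒ word 0x2a3d (big)
  opcode bits[15:11]=0x5: lsli/RI
  [10:8] rd=2 = c
  [7:0] imm=61 = #61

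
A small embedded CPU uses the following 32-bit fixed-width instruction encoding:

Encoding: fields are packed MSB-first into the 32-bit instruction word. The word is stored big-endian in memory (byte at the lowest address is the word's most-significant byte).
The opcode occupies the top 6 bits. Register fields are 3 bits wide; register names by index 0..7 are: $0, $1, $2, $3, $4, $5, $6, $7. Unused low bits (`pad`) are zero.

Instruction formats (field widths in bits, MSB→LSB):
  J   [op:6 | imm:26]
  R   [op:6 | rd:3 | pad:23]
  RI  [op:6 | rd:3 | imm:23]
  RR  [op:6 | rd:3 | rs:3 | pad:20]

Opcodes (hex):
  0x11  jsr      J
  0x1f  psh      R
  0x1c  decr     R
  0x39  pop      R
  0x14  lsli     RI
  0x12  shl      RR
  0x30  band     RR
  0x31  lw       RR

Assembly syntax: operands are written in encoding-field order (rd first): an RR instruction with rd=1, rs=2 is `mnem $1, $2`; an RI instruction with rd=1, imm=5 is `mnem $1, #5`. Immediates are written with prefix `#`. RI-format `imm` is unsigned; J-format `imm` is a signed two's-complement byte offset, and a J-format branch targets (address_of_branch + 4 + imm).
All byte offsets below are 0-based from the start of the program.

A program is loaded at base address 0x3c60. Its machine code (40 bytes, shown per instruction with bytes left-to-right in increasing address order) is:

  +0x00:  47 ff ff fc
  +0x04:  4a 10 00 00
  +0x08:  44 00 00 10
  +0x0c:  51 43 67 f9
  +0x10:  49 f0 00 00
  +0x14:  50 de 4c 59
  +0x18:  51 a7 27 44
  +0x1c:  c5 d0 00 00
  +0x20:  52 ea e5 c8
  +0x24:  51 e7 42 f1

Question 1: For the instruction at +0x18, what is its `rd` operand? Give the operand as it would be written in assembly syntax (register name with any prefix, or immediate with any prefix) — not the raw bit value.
$3

[18] 51 a7 27 44 → 0x51a72744
  top 6b → 0x14 → lsli [RI]
  rd: (w>>23)&0x7=0x3 → $3
  imm: (w>>0)&0x7fffff=0x272744 → #2565956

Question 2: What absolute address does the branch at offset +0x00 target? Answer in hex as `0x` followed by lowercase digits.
off 0x00: read 47 ff ff fc as big → 0x47fffffc
  top 6b → 0x11 → jsr [J]
  imm@[25:0]=0x3fffffc (s26→-4) ⇒ #-4
  target = base 0x3c60 + off 0x00 + 4 + imm -4 = 0x3c60

0x3c60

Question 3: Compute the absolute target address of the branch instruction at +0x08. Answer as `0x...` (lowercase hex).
+0x08: 44 00 00 10 ⇒ word 0x44000010 (big)
  top 6b → 0x11 → jsr [J]
  imm: (w>>0)&0x3ffffff=0x10 → #16
  target = base 0x3c60 + off 0x08 + 4 + imm 16 = 0x3c7c

0x3c7c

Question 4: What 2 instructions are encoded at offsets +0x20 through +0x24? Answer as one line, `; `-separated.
off 0x20: read 52 ea e5 c8 as big → 0x52eae5c8
  op=0x52eae5c8>>26=0x14 ⇒ lsli (RI)
  [25:23] rd=5 = $5
  [22:0] imm=7005640 = #7005640
off 0x24: read 51 e7 42 f1 as big → 0x51e742f1
  op=0x51e742f1>>26=0x14 ⇒ lsli (RI)
  [25:23] rd=3 = $3
  [22:0] imm=6767345 = #6767345

lsli $5, #7005640; lsli $3, #6767345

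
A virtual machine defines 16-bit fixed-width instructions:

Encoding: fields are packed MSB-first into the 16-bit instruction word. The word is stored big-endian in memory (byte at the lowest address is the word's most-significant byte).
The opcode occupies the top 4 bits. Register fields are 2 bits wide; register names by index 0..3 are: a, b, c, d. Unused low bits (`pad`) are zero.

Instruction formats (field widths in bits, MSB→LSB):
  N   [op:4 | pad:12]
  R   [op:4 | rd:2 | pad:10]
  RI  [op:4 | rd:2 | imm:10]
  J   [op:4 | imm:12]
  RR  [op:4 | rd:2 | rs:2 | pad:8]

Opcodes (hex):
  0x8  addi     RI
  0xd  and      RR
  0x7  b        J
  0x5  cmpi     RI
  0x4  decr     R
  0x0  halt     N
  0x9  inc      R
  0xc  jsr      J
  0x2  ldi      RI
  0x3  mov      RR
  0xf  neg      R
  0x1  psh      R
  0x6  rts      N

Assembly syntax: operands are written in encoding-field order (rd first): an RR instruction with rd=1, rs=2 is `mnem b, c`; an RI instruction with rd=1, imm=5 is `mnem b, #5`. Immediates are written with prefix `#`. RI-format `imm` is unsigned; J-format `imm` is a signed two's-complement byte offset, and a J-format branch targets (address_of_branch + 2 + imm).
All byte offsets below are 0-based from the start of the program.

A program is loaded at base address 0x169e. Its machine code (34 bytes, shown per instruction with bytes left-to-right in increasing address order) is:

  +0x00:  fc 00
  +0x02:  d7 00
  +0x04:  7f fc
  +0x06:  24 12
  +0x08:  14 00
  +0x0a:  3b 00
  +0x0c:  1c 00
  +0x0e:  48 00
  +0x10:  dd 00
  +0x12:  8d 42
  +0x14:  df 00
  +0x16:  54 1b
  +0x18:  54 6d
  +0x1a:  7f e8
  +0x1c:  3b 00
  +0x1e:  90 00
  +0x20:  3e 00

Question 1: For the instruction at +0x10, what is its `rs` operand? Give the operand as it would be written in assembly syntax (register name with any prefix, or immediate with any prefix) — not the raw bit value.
b

[10] dd 00 → 0xdd00
  top 4b → 0xd → and [RR]
  [11:10] rd=3 = d
  [9:8] rs=1 = b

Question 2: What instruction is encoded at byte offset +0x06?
ldi b, #18

+0x06: 24 12 ⇒ word 0x2412 (big)
  op=0x2412>>12=0x2 ⇒ ldi (RI)
  rd: (w>>10)&0x3=0x1 → b
  imm: (w>>0)&0x3ff=0x12 → #18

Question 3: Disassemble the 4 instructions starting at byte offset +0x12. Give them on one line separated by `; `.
addi d, #322; and d, d; cmpi b, #27; cmpi b, #109

off 0x12: read 8d 42 as big → 0x8d42
  top 4b → 0x8 → addi [RI]
  rd@[11:10]=0x3 ⇒ d
  imm@[9:0]=0x142 ⇒ #322
off 0x14: read df 00 as big → 0xdf00
  top 4b → 0xd → and [RR]
  rd@[11:10]=0x3 ⇒ d
  rs@[9:8]=0x3 ⇒ d
off 0x16: read 54 1b as big → 0x541b
  top 4b → 0x5 → cmpi [RI]
  rd@[11:10]=0x1 ⇒ b
  imm@[9:0]=0x1b ⇒ #27
off 0x18: read 54 6d as big → 0x546d
  top 4b → 0x5 → cmpi [RI]
  rd@[11:10]=0x1 ⇒ b
  imm@[9:0]=0x6d ⇒ #109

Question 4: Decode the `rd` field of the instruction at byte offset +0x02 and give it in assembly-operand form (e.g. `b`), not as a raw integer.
b

+0x02: d7 00 ⇒ word 0xd700 (big)
  op=0xd700>>12=0xd ⇒ and (RR)
  rd@[11:10]=0x1 ⇒ b
  rs@[9:8]=0x3 ⇒ d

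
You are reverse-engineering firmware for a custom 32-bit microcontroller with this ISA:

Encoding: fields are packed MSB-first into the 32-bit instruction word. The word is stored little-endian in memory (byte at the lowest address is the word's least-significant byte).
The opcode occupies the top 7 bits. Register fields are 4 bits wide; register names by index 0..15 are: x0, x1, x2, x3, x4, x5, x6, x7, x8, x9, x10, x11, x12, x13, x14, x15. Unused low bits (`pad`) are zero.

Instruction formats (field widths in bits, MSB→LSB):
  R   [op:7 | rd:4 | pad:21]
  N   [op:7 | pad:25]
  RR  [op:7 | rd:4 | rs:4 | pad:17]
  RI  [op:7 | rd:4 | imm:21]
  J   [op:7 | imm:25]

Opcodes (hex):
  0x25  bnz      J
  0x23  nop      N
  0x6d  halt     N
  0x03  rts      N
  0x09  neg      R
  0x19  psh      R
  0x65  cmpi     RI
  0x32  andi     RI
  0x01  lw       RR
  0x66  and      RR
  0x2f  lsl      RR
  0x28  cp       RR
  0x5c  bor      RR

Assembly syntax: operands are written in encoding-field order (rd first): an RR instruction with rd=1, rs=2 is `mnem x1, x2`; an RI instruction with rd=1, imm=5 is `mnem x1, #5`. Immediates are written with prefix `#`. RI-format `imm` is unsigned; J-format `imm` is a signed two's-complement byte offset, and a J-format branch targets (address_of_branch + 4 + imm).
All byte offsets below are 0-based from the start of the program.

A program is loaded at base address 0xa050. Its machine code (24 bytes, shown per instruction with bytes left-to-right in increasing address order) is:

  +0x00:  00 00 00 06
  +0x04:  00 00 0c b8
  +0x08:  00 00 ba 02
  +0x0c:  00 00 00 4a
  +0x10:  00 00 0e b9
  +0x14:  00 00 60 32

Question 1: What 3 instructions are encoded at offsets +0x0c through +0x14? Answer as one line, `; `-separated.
@+0c  little-endian(00 00 00 4a) = 0x4a000000
  opcode bits[31:25]=0x25: bnz/J
  [24:0] imm=0 = #0
@+10  little-endian(00 00 0e b9) = 0xb90e0000
  opcode bits[31:25]=0x5c: bor/RR
  [24:21] rd=8 = x8
  [20:17] rs=7 = x7
@+14  little-endian(00 00 60 32) = 0x32600000
  opcode bits[31:25]=0x19: psh/R
  [24:21] rd=3 = x3

bnz #0; bor x8, x7; psh x3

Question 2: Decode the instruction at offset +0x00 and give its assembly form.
off 0x00: read 00 00 00 06 as little → 0x06000000
  opcode bits[31:25]=0x3: rts/N

rts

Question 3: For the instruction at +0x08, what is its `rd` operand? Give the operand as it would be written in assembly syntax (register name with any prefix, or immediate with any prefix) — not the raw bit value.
off 0x08: read 00 00 ba 02 as little → 0x02ba0000
  top 7b → 0x1 → lw [RR]
  rd@[24:21]=0x5 ⇒ x5
  rs@[20:17]=0xd ⇒ x13

x5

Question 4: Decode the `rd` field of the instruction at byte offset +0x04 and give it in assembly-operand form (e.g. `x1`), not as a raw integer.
@+04  little-endian(00 00 0c b8) = 0xb80c0000
  top 7b → 0x5c → bor [RR]
  [24:21] rd=0 = x0
  [20:17] rs=6 = x6

x0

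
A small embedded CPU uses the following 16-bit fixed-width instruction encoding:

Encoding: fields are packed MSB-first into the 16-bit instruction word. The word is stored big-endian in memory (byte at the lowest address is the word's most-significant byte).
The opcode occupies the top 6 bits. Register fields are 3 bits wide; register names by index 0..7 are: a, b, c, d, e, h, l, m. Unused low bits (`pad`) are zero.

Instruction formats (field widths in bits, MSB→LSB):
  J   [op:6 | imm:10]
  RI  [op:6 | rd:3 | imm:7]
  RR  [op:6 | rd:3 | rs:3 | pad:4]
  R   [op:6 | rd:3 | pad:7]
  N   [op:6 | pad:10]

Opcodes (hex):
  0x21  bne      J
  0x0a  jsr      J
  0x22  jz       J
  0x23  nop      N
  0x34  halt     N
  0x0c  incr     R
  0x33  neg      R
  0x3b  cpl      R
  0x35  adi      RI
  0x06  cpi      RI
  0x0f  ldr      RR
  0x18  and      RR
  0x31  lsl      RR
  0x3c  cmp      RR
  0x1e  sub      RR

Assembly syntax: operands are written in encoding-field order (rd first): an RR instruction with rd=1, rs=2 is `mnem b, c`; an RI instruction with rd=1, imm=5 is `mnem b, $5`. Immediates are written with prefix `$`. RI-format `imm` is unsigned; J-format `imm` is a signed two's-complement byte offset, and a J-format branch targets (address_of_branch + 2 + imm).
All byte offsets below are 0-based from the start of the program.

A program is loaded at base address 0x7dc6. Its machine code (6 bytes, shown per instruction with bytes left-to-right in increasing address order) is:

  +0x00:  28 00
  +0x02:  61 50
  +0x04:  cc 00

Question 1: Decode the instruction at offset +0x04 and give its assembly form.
neg a

off 0x04: read cc 00 as big → 0xcc00
  op=0xcc00>>10=0x33 ⇒ neg (R)
  rd: (w>>7)&0x7=0x0 → a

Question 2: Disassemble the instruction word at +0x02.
and c, h

[02] 61 50 → 0x6150
  opcode bits[15:10]=0x18: and/RR
  rd@[9:7]=0x2 ⇒ c
  rs@[6:4]=0x5 ⇒ h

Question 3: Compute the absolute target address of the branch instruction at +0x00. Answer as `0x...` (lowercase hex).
0x7dc8

+0x00: 28 00 ⇒ word 0x2800 (big)
  top 6b → 0xa → jsr [J]
  imm@[9:0]=0x0 ⇒ $0
  target = base 0x7dc6 + off 0x00 + 2 + imm 0 = 0x7dc8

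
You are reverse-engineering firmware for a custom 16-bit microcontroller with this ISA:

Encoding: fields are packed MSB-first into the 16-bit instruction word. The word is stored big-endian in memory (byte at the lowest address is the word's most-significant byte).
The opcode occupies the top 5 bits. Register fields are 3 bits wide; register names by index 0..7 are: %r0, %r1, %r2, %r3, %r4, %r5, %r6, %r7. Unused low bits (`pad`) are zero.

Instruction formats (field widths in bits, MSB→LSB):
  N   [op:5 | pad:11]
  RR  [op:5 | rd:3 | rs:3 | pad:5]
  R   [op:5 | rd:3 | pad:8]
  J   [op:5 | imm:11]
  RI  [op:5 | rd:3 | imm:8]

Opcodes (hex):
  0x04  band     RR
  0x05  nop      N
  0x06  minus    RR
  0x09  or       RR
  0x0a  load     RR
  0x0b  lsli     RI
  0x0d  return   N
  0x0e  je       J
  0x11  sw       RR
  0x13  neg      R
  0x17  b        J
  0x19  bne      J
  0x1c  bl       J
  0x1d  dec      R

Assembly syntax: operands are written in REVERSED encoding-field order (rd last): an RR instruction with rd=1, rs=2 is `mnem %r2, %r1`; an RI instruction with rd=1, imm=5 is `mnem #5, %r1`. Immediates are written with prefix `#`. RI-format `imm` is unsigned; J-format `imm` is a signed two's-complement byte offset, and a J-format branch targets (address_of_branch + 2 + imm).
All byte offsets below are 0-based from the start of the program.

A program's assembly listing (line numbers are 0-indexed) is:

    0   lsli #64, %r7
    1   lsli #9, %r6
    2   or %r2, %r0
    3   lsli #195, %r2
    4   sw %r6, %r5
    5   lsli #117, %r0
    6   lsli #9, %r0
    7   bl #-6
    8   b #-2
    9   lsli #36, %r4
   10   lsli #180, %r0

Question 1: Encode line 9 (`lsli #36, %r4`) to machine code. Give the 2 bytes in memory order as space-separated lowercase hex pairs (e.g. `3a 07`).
5c 24

9. lsli fields op=0xb:5|rd=4:3|imm=36:8 → word 5c24h → 5c 24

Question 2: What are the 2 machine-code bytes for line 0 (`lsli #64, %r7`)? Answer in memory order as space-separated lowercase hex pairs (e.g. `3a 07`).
L0: lsli op=0xb:5|rd=7:3|imm=64:8 ⇒ 0x5f40 ⇒ big 5f 40

5f 40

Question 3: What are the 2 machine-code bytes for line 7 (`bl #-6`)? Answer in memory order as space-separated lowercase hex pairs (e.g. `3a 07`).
e7 fa

line 7 (bl): pack op=0x1c:5|imm=-6:11 = 0xe7fa; big→ e7 fa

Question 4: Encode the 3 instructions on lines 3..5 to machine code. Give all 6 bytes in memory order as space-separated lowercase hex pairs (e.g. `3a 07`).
L3: lsli op=0xb:5|rd=2:3|imm=195:8 ⇒ 0x5ac3 ⇒ big 5a c3
L4: sw op=0x11:5|rd=5:3|rs=6:3|pad=0:5 ⇒ 0x8dc0 ⇒ big 8d c0
L5: lsli op=0xb:5|rd=0:3|imm=117:8 ⇒ 0x5875 ⇒ big 58 75

5a c3 8d c0 58 75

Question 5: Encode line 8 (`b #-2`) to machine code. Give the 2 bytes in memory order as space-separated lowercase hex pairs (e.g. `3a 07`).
bf fe

line 8 (b): pack op=0x17:5|imm=-2:11 = 0xbffe; big→ bf fe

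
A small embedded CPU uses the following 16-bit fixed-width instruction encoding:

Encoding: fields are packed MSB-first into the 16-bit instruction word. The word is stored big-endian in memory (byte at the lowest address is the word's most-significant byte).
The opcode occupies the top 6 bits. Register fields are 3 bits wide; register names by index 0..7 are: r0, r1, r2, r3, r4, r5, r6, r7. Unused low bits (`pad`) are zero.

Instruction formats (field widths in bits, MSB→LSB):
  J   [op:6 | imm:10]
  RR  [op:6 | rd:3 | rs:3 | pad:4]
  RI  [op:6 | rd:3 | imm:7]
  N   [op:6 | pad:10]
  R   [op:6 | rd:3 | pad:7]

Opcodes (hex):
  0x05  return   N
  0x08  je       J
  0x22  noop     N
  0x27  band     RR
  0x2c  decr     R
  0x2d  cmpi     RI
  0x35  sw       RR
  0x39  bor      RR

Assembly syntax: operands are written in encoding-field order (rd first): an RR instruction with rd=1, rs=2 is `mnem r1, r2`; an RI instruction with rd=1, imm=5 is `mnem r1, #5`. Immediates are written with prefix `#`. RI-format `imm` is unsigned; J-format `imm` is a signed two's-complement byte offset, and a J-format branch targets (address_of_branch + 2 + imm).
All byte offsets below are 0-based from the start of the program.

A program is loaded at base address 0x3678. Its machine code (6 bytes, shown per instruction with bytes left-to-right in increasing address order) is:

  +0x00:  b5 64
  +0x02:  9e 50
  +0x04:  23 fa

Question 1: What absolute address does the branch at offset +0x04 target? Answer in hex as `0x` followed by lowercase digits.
+0x04: 23 fa ⇒ word 0x23fa (big)
  top 6b → 0x8 → je [J]
  imm@[9:0]=0x3fa (s10→-6) ⇒ #-6
  target = base 0x3678 + off 0x04 + 2 + imm -6 = 0x3678

0x3678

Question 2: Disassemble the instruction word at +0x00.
@+00  big-endian(b5 64) = 0xb564
  top 6b → 0x2d → cmpi [RI]
  rd: (w>>7)&0x7=0x2 → r2
  imm: (w>>0)&0x7f=0x64 → #100

cmpi r2, #100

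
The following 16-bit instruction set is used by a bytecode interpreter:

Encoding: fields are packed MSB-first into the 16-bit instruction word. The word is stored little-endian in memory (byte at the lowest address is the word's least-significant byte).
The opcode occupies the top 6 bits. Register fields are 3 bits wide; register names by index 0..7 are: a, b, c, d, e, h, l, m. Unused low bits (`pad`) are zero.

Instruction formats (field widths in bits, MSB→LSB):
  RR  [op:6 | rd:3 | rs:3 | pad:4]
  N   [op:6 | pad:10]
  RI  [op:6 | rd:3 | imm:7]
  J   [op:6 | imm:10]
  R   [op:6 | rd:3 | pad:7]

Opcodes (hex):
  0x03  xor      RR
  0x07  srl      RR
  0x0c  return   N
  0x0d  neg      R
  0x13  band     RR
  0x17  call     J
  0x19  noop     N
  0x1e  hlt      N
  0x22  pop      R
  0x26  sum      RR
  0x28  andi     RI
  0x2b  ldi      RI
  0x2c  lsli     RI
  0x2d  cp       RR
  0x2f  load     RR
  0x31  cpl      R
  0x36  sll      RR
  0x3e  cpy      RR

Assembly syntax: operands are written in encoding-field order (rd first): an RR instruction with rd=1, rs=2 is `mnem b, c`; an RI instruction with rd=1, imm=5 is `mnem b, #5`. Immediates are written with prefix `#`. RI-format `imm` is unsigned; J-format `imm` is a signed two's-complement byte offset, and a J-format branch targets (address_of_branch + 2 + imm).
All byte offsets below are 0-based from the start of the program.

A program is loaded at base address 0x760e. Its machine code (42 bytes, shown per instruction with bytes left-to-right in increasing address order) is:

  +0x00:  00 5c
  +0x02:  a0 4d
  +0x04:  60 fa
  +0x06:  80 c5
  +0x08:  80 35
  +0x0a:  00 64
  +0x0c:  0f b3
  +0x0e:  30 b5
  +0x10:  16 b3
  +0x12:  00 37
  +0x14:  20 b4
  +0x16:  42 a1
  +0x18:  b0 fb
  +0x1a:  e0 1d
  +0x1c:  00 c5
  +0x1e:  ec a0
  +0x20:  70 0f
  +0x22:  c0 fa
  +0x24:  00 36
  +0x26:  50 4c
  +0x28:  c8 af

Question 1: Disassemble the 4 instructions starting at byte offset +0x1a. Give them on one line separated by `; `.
+0x1a: e0 1d ⇒ word 0x1de0 (little)
  op=0x1de0>>10=0x7 ⇒ srl (RR)
  rd@[9:7]=0x3 ⇒ d
  rs@[6:4]=0x6 ⇒ l
+0x1c: 00 c5 ⇒ word 0xc500 (little)
  op=0xc500>>10=0x31 ⇒ cpl (R)
  rd@[9:7]=0x2 ⇒ c
+0x1e: ec a0 ⇒ word 0xa0ec (little)
  op=0xa0ec>>10=0x28 ⇒ andi (RI)
  rd@[9:7]=0x1 ⇒ b
  imm@[6:0]=0x6c ⇒ #108
+0x20: 70 0f ⇒ word 0x0f70 (little)
  op=0x0f70>>10=0x3 ⇒ xor (RR)
  rd@[9:7]=0x6 ⇒ l
  rs@[6:4]=0x7 ⇒ m

srl d, l; cpl c; andi b, #108; xor l, m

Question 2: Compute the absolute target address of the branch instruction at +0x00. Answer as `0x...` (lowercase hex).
0x7610

off 0x00: read 00 5c as little → 0x5c00
  opcode bits[15:10]=0x17: call/J
  imm@[9:0]=0x0 ⇒ #0
  target = base 0x760e + off 0x00 + 2 + imm 0 = 0x7610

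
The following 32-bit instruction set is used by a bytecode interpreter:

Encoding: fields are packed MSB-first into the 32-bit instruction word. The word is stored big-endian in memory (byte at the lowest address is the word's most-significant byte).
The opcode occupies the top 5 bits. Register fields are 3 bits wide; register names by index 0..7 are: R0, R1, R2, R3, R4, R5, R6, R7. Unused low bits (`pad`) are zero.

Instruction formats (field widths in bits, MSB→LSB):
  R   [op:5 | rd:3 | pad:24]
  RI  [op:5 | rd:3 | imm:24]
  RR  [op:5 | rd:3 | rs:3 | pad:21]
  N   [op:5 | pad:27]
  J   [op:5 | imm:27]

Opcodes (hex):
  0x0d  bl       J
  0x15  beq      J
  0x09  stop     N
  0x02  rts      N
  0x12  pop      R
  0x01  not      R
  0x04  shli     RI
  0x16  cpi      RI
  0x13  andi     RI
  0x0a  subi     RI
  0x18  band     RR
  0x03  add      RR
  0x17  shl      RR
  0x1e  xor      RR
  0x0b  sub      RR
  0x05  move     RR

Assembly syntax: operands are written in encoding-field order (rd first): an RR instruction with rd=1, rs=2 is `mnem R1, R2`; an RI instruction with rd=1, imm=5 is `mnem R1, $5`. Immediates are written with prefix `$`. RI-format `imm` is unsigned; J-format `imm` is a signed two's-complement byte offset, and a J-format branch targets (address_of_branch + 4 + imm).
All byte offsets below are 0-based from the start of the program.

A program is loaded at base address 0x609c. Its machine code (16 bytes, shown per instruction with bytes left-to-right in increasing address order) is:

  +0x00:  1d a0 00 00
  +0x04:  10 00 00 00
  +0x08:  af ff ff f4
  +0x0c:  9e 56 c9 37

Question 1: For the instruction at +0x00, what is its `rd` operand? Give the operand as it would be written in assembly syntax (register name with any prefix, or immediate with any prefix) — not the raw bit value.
R5

+0x00: 1d a0 00 00 ⇒ word 0x1da00000 (big)
  op=0x1da00000>>27=0x3 ⇒ add (RR)
  [26:24] rd=5 = R5
  [23:21] rs=5 = R5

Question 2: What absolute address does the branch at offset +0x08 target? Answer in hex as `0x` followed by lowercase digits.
0x609c

[08] af ff ff f4 → 0xaffffff4
  opcode bits[31:27]=0x15: beq/J
  imm: (w>>0)&0x7ffffff=0x7fffff4 (s27→-12) → $-12
  target = base 0x609c + off 0x08 + 4 + imm -12 = 0x609c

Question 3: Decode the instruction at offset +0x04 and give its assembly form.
+0x04: 10 00 00 00 ⇒ word 0x10000000 (big)
  top 5b → 0x2 → rts [N]

rts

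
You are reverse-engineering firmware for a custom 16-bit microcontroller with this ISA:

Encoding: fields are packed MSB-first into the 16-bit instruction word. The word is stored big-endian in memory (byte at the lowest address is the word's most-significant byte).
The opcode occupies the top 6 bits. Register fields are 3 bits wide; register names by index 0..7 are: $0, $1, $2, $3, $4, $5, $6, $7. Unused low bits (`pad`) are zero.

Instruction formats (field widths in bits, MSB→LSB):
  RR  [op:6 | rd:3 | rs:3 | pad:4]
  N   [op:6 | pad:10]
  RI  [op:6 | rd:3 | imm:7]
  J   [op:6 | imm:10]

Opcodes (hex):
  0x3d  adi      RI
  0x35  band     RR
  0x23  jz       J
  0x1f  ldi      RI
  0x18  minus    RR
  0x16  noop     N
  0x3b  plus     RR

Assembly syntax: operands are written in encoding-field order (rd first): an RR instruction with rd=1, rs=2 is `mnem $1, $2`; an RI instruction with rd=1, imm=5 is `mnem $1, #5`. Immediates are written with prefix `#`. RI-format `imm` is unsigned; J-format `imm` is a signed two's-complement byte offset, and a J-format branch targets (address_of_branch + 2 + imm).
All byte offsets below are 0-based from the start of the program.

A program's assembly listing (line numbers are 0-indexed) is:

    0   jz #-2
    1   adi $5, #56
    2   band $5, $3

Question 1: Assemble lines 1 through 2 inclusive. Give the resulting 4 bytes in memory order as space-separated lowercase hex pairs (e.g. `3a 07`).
line 1 (adi): pack op=0x3d:6|rd=5:3|imm=56:7 = 0xf6b8; big→ f6 b8
line 2 (band): pack op=0x35:6|rd=5:3|rs=3:3|pad=0:4 = 0xd6b0; big→ d6 b0

f6 b8 d6 b0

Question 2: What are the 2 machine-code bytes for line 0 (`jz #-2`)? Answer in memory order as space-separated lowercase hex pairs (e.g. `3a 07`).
line 0 (jz): pack op=0x23:6|imm=-2:10 = 0x8ffe; big→ 8f fe

8f fe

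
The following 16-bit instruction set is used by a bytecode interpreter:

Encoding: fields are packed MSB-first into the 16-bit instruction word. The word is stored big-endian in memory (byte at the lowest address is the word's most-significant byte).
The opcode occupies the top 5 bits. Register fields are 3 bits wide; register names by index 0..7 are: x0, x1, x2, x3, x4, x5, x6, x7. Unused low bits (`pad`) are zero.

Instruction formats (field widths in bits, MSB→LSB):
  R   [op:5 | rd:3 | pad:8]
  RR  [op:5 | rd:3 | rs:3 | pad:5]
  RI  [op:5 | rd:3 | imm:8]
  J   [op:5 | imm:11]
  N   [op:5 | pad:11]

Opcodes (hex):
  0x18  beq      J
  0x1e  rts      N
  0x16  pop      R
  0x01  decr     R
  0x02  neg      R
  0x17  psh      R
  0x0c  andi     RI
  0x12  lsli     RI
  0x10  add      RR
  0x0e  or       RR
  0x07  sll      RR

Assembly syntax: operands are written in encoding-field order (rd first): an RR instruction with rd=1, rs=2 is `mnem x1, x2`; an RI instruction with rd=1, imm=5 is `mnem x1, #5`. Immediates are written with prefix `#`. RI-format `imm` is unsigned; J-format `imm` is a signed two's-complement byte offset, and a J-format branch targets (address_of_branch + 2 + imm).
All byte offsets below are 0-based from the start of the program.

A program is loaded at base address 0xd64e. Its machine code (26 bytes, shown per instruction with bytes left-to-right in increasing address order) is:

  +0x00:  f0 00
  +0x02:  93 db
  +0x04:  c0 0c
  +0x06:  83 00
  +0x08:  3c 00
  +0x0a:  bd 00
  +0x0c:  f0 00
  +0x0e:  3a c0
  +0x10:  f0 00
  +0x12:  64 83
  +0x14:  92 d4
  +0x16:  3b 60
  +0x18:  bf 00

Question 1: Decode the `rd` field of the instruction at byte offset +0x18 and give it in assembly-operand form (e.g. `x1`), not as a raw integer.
x7

off 0x18: read bf 00 as big → 0xbf00
  opcode bits[15:11]=0x17: psh/R
  rd@[10:8]=0x7 ⇒ x7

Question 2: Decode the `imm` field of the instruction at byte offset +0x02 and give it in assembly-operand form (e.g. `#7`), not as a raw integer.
#219

+0x02: 93 db ⇒ word 0x93db (big)
  opcode bits[15:11]=0x12: lsli/RI
  [10:8] rd=3 = x3
  [7:0] imm=219 = #219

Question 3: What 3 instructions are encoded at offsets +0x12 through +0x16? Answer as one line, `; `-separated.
andi x4, #131; lsli x2, #212; sll x3, x3

off 0x12: read 64 83 as big → 0x6483
  op=0x6483>>11=0xc ⇒ andi (RI)
  rd: (w>>8)&0x7=0x4 → x4
  imm: (w>>0)&0xff=0x83 → #131
off 0x14: read 92 d4 as big → 0x92d4
  op=0x92d4>>11=0x12 ⇒ lsli (RI)
  rd: (w>>8)&0x7=0x2 → x2
  imm: (w>>0)&0xff=0xd4 → #212
off 0x16: read 3b 60 as big → 0x3b60
  op=0x3b60>>11=0x7 ⇒ sll (RR)
  rd: (w>>8)&0x7=0x3 → x3
  rs: (w>>5)&0x7=0x3 → x3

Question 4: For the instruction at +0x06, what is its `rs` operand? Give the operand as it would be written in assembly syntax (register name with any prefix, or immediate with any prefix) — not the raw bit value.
off 0x06: read 83 00 as big → 0x8300
  top 5b → 0x10 → add [RR]
  rd@[10:8]=0x3 ⇒ x3
  rs@[7:5]=0x0 ⇒ x0

x0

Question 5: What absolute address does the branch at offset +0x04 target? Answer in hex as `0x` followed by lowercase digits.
off 0x04: read c0 0c as big → 0xc00c
  top 5b → 0x18 → beq [J]
  imm: (w>>0)&0x7ff=0xc → #12
  target = base 0xd64e + off 0x04 + 2 + imm 12 = 0xd660

0xd660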